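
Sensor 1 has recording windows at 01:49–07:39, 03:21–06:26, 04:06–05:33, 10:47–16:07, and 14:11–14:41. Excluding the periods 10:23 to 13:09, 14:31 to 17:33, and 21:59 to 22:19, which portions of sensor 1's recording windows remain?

01:49–07:39, 13:09–14:31

Merge the first list: 01:49–07:39, 10:47–16:07.
01:49–07:39: nothing removed.
10:47–16:07 \ B = 13:09–14:31.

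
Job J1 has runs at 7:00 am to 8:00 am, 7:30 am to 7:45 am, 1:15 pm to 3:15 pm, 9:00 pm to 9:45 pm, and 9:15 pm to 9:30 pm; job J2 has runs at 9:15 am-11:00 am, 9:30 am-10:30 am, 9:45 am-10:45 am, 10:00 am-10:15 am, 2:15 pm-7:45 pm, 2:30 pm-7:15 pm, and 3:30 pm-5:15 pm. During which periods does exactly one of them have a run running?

Merge the first list: 7:00 am-8:00 am, 1:15 pm-3:15 pm, 9:00 pm-9:45 pm.
Merge the second list: 9:15 am-11:00 am, 2:15 pm-7:45 pm.
A but not B: 7:00 am-8:00 am, 1:15 pm-2:15 pm, 9:00 pm-9:45 pm.
B but not A: 9:15 am-11:00 am, 3:15 pm-7:45 pm.
Combining gives A △ B.

7:00 am-8:00 am, 9:15 am-11:00 am, 1:15 pm-2:15 pm, 3:15 pm-7:45 pm, 9:00 pm-9:45 pm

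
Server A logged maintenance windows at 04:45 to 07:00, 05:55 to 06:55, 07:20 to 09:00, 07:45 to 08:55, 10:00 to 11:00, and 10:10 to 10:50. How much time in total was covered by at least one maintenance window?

Merged: 04:45–07:00, 07:20–09:00, 10:00–11:00.
Lengths: 2 h 15 min + 1 h 40 min + 1 h = 4 h 55 min.

4 h 55 min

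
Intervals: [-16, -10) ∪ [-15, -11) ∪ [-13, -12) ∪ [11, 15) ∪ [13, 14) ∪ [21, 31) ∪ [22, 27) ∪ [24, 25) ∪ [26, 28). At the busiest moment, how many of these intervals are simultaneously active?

3

At -13, 3 of the intervals are simultaneously active.
No point has more.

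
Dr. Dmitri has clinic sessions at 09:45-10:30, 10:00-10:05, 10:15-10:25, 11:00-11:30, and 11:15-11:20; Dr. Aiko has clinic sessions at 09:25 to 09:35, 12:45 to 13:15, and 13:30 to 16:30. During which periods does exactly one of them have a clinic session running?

09:25–09:35, 09:45–10:30, 11:00–11:30, 12:45–13:15, 13:30–16:30

First set merges to 09:45–10:30, 11:00–11:30.
A \ B = 09:45–10:30, 11:00–11:30.
B \ A = 09:25–09:35, 12:45–13:15, 13:30–16:30.
Union of the two gives the symmetric difference.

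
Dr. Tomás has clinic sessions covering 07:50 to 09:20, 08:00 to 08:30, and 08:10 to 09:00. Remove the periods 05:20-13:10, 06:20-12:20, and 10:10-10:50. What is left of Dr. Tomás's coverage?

Merge the first list: 07:50–09:20.
Merge the second list: 05:20–13:10.
07:50–09:20: fully covered by B → removed.

none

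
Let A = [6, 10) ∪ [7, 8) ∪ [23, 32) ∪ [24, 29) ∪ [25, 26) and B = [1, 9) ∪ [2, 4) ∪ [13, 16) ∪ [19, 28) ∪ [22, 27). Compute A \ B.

A, merged: [6, 10), [23, 32).
B, merged: [1, 9), [13, 16), [19, 28).
[6, 10) with B removed leaves [9, 10).
[23, 32) with B removed leaves [28, 32).

[9, 10) ∪ [28, 32)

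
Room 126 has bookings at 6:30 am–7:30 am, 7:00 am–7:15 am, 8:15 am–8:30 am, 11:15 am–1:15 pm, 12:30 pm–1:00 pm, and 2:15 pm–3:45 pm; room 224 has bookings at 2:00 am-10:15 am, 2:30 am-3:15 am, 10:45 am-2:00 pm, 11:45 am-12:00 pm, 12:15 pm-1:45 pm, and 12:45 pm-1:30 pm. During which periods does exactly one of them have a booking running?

Merge the first list: 6:30 am-7:30 am, 8:15 am-8:30 am, 11:15 am-1:15 pm, 2:15 pm-3:45 pm.
Merge the second list: 2:00 am-10:15 am, 10:45 am-2:00 pm.
A \ B = 2:15 pm-3:45 pm.
B \ A = 2:00 am-6:30 am, 7:30 am-8:15 am, 8:30 am-10:15 am, 10:45 am-11:15 am, 1:15 pm-2:00 pm.
Union of the two gives the symmetric difference.

2:00 am-6:30 am, 7:30 am-8:15 am, 8:30 am-10:15 am, 10:45 am-11:15 am, 1:15 pm-2:00 pm, 2:15 pm-3:45 pm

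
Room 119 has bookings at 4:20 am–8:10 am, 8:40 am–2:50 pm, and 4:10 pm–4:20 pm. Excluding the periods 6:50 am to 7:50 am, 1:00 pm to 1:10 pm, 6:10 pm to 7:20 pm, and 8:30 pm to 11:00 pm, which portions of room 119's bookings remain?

4:20 am–8:10 am \ B = 4:20 am–6:50 am, 7:50 am–8:10 am.
8:40 am–2:50 pm \ B = 8:40 am–1:00 pm, 1:10 pm–2:50 pm.
4:10 pm–4:20 pm: nothing removed.

4:20 am–6:50 am, 7:50 am–8:10 am, 8:40 am–1:00 pm, 1:10 pm–2:50 pm, 4:10 pm–4:20 pm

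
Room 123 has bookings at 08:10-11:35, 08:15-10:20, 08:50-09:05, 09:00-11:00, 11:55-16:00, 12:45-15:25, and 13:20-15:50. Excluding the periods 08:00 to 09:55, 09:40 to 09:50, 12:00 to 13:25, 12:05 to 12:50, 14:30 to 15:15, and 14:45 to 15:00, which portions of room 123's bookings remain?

Merge the first list: 08:10-11:35, 11:55-16:00.
Merge the second list: 08:00-09:55, 12:00-13:25, 14:30-15:15.
08:10-11:35 with B removed leaves 09:55-11:35.
11:55-16:00 with B removed leaves 11:55-12:00, 13:25-14:30, 15:15-16:00.

09:55-11:35, 11:55-12:00, 13:25-14:30, 15:15-16:00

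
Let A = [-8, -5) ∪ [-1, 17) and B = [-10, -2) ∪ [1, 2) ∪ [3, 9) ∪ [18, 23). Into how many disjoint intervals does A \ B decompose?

3

A \ B = [-1, 1), [2, 3), [9, 17).
That is 3 disjoint pieces.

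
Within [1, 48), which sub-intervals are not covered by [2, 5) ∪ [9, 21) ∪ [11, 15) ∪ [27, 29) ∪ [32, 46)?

The merged coverage is [2, 5), [9, 21), [27, 29), [32, 46).
Uncovered inside [1, 48): [1, 2), [5, 9), [21, 27), [29, 32), [46, 48).

[1, 2) ∪ [5, 9) ∪ [21, 27) ∪ [29, 32) ∪ [46, 48)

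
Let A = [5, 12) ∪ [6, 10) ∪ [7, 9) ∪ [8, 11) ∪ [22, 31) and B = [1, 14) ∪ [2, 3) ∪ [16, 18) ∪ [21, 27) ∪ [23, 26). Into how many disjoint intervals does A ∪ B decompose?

3

First set merges to [5, 12), [22, 31).
Second set merges to [1, 14), [16, 18), [21, 27).
A ∪ B = [1, 14), [16, 18), [21, 31).
That is 3 disjoint pieces.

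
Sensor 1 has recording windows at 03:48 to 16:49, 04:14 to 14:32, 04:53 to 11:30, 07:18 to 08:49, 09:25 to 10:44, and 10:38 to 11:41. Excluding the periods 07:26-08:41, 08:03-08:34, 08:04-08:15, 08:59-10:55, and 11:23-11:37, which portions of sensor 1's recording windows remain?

First set merges to 03:48–16:49.
Second set merges to 07:26–08:41, 08:59–10:55, 11:23–11:37.
03:48–16:49 minus B → 03:48–07:26, 08:41–08:59, 10:55–11:23, 11:37–16:49.

03:48–07:26, 08:41–08:59, 10:55–11:23, 11:37–16:49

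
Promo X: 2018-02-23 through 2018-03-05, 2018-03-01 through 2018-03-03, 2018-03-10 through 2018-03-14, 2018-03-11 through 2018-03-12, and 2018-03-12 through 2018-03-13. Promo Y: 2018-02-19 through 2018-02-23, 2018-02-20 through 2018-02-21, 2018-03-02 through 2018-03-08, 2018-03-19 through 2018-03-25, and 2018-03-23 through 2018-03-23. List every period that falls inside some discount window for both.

2018-02-23 through 2018-02-23, 2018-03-02 through 2018-03-05

Merge the first list: 2018-02-23 through 2018-03-05, 2018-03-10 through 2018-03-14.
Merge the second list: 2018-02-19 through 2018-02-23, 2018-03-02 through 2018-03-08, 2018-03-19 through 2018-03-25.
2018-02-23 through 2018-03-05 overlaps B on 2018-02-23 through 2018-02-23, 2018-03-02 through 2018-03-05.
2018-03-10 through 2018-03-14 falls entirely outside B.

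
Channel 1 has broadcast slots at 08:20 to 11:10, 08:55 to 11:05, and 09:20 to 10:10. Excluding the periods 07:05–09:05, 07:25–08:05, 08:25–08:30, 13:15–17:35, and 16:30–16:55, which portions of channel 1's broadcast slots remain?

Merge the first list: 08:20–11:10.
Merge the second list: 07:05–09:05, 13:15–17:35.
08:20–11:10 \ B = 09:05–11:10.

09:05–11:10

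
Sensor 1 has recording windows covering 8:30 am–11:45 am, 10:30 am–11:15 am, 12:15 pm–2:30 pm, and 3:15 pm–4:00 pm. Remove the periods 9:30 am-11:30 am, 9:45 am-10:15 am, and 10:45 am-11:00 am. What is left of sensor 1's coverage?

Merge the first list: 8:30 am-11:45 am, 12:15 pm-2:30 pm, 3:15 pm-4:00 pm.
Merge the second list: 9:30 am-11:30 am.
8:30 am-11:45 am \ B = 8:30 am-9:30 am, 11:30 am-11:45 am.
12:15 pm-2:30 pm: nothing removed.
3:15 pm-4:00 pm: nothing removed.

8:30 am-9:30 am, 11:30 am-11:45 am, 12:15 pm-2:30 pm, 3:15 pm-4:00 pm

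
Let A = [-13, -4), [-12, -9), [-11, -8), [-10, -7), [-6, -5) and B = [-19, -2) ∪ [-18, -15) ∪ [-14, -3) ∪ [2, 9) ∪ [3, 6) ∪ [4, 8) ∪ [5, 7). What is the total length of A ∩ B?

9

A, merged: [-13, -4).
B, merged: [-19, -2), [2, 9).
A ∩ B = [-13, -4).
Total: 9.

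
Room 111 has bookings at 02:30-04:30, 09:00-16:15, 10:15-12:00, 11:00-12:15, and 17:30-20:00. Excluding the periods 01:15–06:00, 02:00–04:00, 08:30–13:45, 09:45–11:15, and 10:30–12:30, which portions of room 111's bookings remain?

A, merged: 02:30–04:30, 09:00–16:15, 17:30–20:00.
B, merged: 01:15–06:00, 08:30–13:45.
02:30–04:30 lies entirely inside B → drops out.
09:00–16:15 with B removed leaves 13:45–16:15.
17:30–20:00 is untouched.

13:45–16:15, 17:30–20:00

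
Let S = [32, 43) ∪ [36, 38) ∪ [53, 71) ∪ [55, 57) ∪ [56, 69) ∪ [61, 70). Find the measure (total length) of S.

Merged: [32, 43), [53, 71).
Lengths: 11 + 18 = 29.

29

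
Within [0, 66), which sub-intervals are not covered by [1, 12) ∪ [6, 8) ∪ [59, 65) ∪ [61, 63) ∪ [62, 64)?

[0, 1) ∪ [12, 59) ∪ [65, 66)

After merging, the occupied span is [1, 12), [59, 65).
Complement within [0, 66): [0, 1), [12, 59), [65, 66).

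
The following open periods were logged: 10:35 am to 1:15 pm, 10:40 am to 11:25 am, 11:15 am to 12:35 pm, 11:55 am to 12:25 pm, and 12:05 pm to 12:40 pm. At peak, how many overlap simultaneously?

4

At 12:05 pm, 4 of the intervals are simultaneously active.
No point has more.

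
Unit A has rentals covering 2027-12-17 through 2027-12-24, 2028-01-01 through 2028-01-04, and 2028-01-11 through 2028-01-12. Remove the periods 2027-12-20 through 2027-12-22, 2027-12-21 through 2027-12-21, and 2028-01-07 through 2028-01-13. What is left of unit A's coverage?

Merge the second list: 2027-12-20 through 2027-12-22, 2028-01-07 through 2028-01-13.
2027-12-17 through 2027-12-24 minus B → 2027-12-17 through 2027-12-19, 2027-12-23 through 2027-12-24.
2028-01-01 through 2028-01-04: no B overlap → unchanged.
2028-01-11 through 2028-01-12: fully covered by B → removed.

2027-12-17 through 2027-12-19, 2027-12-23 through 2027-12-24, 2028-01-01 through 2028-01-04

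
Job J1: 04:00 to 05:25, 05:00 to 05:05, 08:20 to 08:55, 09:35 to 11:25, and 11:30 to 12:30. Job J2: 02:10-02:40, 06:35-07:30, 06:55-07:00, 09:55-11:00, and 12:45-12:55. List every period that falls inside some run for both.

09:55–11:00

A, merged: 04:00–05:25, 08:20–08:55, 09:35–11:25, 11:30–12:30.
B, merged: 02:10–02:40, 06:35–07:30, 09:55–11:00, 12:45–12:55.
04:00–05:25: no overlap with the second set.
08:20–08:55: no overlap with the second set.
09:35–11:25 meets the second set on 09:55–11:00.
11:30–12:30: no overlap with the second set.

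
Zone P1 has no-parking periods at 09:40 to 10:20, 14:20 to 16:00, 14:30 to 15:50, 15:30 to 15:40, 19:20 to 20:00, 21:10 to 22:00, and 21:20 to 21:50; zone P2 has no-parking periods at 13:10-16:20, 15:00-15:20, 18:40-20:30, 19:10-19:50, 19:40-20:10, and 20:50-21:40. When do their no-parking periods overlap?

14:20–16:00, 19:20–20:00, 21:10–21:40

Merge the first list: 09:40–10:20, 14:20–16:00, 19:20–20:00, 21:10–22:00.
Merge the second list: 13:10–16:20, 18:40–20:30, 20:50–21:40.
09:40–10:20: no overlap with the second set.
14:20–16:00 meets the second set on 14:20–16:00.
19:20–20:00 meets the second set on 19:20–20:00.
21:10–22:00 meets the second set on 21:10–21:40.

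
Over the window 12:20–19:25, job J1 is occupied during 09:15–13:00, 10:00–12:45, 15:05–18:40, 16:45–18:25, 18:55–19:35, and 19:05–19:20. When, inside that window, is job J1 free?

Covered (merged): 09:15-13:00, 15:05-18:40, 18:55-19:35.
Complement within 12:20-19:25: 13:00-15:05, 18:40-18:55.

13:00-15:05, 18:40-18:55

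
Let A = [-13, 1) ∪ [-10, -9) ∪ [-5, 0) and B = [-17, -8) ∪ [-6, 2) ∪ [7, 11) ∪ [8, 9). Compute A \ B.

[-8, -6)

Merge the first list: [-13, 1).
Merge the second list: [-17, -8), [-6, 2), [7, 11).
[-13, 1) minus B → [-8, -6).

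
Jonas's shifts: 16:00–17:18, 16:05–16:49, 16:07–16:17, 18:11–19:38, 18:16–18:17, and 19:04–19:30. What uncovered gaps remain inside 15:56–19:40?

15:56-16:00, 17:18-18:11, 19:38-19:40

The merged coverage is 16:00-17:18, 18:11-19:38.
Gaps within 15:56-19:40: 15:56-16:00, 17:18-18:11, 19:38-19:40.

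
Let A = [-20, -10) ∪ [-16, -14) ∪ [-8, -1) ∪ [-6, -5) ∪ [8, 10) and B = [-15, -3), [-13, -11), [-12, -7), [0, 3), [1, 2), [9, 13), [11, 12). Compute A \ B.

[-20, -15) ∪ [-3, -1) ∪ [8, 9)

First set merges to [-20, -10), [-8, -1), [8, 10).
Second set merges to [-15, -3), [0, 3), [9, 13).
[-20, -10) with B removed leaves [-20, -15).
[-8, -1) with B removed leaves [-3, -1).
[8, 10) with B removed leaves [8, 9).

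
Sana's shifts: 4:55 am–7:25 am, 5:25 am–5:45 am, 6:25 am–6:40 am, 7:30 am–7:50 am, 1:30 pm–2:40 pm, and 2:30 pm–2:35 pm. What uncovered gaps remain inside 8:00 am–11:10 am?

The merged coverage is 4:55 am-7:25 am, 7:30 am-7:50 am, 1:30 pm-2:40 pm.
Gaps within 8:00 am-11:10 am: 8:00 am-11:10 am.

8:00 am-11:10 am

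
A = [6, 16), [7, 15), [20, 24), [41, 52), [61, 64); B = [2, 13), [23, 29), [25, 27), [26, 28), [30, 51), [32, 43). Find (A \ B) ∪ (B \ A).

First set merges to [6, 16), [20, 24), [41, 52), [61, 64).
Second set merges to [2, 13), [23, 29), [30, 51).
Only in the first: [13, 16), [20, 23), [51, 52), [61, 64).
Only in the second: [2, 6), [24, 29), [30, 41).
Together these are the periods covered by exactly one.

[2, 6) ∪ [13, 16) ∪ [20, 23) ∪ [24, 29) ∪ [30, 41) ∪ [51, 52) ∪ [61, 64)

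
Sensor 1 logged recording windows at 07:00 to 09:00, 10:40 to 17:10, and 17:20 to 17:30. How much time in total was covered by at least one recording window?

Merged: 07:00–09:00, 10:40–17:10, 17:20–17:30.
Lengths: 2 h + 6 h 30 min + 10 min = 8 h 40 min.

8 h 40 min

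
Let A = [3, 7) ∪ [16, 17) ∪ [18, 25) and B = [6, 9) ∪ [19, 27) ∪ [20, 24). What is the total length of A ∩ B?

Merge the second list: [6, 9), [19, 27).
A ∩ B = [6, 7), [19, 25).
Total: 1 + 6 = 7.

7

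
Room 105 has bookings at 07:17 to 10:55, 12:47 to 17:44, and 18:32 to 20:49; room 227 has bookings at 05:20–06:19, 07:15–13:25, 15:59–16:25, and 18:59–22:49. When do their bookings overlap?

07:17–10:55 overlaps B on 07:17–10:55.
12:47–17:44 overlaps B on 12:47–13:25, 15:59–16:25.
18:32–20:49 overlaps B on 18:59–20:49.

07:17–10:55, 12:47–13:25, 15:59–16:25, 18:59–20:49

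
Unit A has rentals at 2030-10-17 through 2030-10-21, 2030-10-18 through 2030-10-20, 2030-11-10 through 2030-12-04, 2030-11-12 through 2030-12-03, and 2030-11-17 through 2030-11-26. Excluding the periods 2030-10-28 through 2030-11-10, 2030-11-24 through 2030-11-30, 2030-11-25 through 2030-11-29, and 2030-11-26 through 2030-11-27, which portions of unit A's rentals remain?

Merge the first list: 2030-10-17 through 2030-10-21, 2030-11-10 through 2030-12-04.
Merge the second list: 2030-10-28 through 2030-11-10, 2030-11-24 through 2030-11-30.
2030-10-17 through 2030-10-21: no B overlap → unchanged.
2030-11-10 through 2030-12-04 minus B → 2030-11-11 through 2030-11-23, 2030-12-01 through 2030-12-04.

2030-10-17 through 2030-10-21, 2030-11-11 through 2030-11-23, 2030-12-01 through 2030-12-04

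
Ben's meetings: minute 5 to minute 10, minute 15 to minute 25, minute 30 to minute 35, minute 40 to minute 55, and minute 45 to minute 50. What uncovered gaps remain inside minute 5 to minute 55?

minute 10 to minute 15, minute 25 to minute 30, minute 35 to minute 40

Covered (merged): minute 5 to minute 10, minute 15 to minute 25, minute 30 to minute 35, minute 40 to minute 55.
Complement within minute 5 to minute 55: minute 10 to minute 15, minute 25 to minute 30, minute 35 to minute 40.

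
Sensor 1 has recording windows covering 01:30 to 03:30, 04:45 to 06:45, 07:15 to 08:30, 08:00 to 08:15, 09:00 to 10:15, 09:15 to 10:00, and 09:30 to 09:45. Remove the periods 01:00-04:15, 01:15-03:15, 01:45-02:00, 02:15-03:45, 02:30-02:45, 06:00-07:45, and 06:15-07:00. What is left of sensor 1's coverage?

Merge the first list: 01:30–03:30, 04:45–06:45, 07:15–08:30, 09:00–10:15.
Merge the second list: 01:00–04:15, 06:00–07:45.
01:30–03:30: fully covered by B → removed.
04:45–06:45 minus B → 04:45–06:00.
07:15–08:30 minus B → 07:45–08:30.
09:00–10:15: no B overlap → unchanged.

04:45–06:00, 07:45–08:30, 09:00–10:15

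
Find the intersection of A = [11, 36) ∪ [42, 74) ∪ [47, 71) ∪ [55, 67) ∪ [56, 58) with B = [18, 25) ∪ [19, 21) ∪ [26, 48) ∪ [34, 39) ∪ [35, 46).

First set merges to [11, 36), [42, 74).
Second set merges to [18, 25), [26, 48).
[11, 36) overlaps B on [18, 25), [26, 36).
[42, 74) overlaps B on [42, 48).

[18, 25) ∪ [26, 36) ∪ [42, 48)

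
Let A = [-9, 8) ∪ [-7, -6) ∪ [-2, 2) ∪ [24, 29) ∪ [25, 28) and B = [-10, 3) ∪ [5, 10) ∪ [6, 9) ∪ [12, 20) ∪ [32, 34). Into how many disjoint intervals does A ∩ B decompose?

2

First set merges to [-9, 8), [24, 29).
Second set merges to [-10, 3), [5, 10), [12, 20), [32, 34).
A ∩ B = [-9, 3), [5, 8).
That is 2 disjoint pieces.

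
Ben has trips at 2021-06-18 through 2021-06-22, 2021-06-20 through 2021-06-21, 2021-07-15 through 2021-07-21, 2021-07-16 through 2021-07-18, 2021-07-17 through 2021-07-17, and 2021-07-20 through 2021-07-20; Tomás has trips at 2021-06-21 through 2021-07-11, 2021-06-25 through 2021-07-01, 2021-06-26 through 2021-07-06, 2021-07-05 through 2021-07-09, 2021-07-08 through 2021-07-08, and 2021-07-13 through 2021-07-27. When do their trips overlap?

A, merged: 2021-06-18 through 2021-06-22, 2021-07-15 through 2021-07-21.
B, merged: 2021-06-21 through 2021-07-11, 2021-07-13 through 2021-07-27.
2021-06-18 through 2021-06-22 overlaps B on 2021-06-21 through 2021-06-22.
2021-07-15 through 2021-07-21 overlaps B on 2021-07-15 through 2021-07-21.

2021-06-21 through 2021-06-22, 2021-07-15 through 2021-07-21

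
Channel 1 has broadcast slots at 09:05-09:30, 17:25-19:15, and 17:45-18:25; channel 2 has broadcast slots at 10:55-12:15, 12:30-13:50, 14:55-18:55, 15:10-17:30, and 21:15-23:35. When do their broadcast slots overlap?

First set merges to 09:05–09:30, 17:25–19:15.
Second set merges to 10:55–12:15, 12:30–13:50, 14:55–18:55, 21:15–23:35.
09:05–09:30: no overlap with the second set.
17:25–19:15 meets the second set on 17:25–18:55.

17:25–18:55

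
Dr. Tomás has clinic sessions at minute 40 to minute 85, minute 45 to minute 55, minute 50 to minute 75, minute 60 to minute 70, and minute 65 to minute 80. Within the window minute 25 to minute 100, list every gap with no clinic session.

minute 25 to minute 40, minute 85 to minute 100

After merging, the occupied span is minute 40 to minute 85.
Gaps within minute 25 to minute 100: minute 25 to minute 40, minute 85 to minute 100.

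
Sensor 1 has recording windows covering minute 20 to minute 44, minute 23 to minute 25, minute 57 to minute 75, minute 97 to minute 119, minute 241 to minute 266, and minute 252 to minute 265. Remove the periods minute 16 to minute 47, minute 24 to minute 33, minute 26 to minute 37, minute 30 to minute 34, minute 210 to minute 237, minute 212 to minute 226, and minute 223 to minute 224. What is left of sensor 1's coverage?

minute 57 to minute 75, minute 97 to minute 119, minute 241 to minute 266

A, merged: minute 20 to minute 44, minute 57 to minute 75, minute 97 to minute 119, minute 241 to minute 266.
B, merged: minute 16 to minute 47, minute 210 to minute 237.
minute 20 to minute 44: fully covered by B → removed.
minute 57 to minute 75: no B overlap → unchanged.
minute 97 to minute 119: no B overlap → unchanged.
minute 241 to minute 266: no B overlap → unchanged.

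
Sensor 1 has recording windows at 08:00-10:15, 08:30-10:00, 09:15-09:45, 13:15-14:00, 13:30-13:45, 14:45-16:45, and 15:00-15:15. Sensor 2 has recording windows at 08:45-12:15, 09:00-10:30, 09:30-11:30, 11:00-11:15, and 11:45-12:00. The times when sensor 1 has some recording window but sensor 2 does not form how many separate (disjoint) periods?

3

First set merges to 08:00-10:15, 13:15-14:00, 14:45-16:45.
Second set merges to 08:45-12:15.
A \ B = 08:00-08:45, 13:15-14:00, 14:45-16:45.
That is 3 disjoint pieces.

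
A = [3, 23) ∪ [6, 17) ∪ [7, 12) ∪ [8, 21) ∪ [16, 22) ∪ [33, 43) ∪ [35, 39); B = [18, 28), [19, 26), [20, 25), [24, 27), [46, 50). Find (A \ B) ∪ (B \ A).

A, merged: [3, 23), [33, 43).
B, merged: [18, 28), [46, 50).
Only in the first: [3, 18), [33, 43).
Only in the second: [23, 28), [46, 50).
Together these are the periods covered by exactly one.

[3, 18) ∪ [23, 28) ∪ [33, 43) ∪ [46, 50)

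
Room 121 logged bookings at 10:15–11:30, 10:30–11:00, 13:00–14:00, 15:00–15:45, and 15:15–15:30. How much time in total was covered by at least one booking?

3 h

Merged: 10:15–11:30, 13:00–14:00, 15:00–15:45.
Lengths: 1 h 15 min + 1 h + 45 min = 3 h.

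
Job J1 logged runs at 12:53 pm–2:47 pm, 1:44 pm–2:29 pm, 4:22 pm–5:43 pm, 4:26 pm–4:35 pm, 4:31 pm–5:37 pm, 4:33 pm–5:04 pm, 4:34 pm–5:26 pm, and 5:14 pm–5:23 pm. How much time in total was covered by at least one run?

3 h 15 min

Merged: 12:53 pm-2:47 pm, 4:22 pm-5:43 pm.
Lengths: 1 h 54 min + 1 h 21 min = 3 h 15 min.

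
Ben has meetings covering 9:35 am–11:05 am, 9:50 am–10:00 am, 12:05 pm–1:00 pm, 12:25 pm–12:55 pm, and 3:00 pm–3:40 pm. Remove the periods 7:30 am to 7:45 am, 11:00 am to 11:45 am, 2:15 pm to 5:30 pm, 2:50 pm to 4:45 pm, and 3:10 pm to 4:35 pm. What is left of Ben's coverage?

9:35 am–11:00 am, 12:05 pm–1:00 pm

Merge the first list: 9:35 am–11:05 am, 12:05 pm–1:00 pm, 3:00 pm–3:40 pm.
Merge the second list: 7:30 am–7:45 am, 11:00 am–11:45 am, 2:15 pm–5:30 pm.
9:35 am–11:05 am with B removed leaves 9:35 am–11:00 am.
12:05 pm–1:00 pm is untouched.
3:00 pm–3:40 pm lies entirely inside B → drops out.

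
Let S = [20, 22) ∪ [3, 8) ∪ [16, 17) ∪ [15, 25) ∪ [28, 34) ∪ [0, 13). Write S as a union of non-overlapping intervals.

Sort by start: [0, 13), [3, 8), [15, 25), [16, 17), [20, 22), [28, 34).
[3, 8) overlaps/touches [0, 13) → extend to [0, 13).
[15, 25) is disjoint → start new block.
[16, 17) overlaps/touches [15, 25) → extend to [15, 25).
[20, 22) overlaps/touches [15, 25) → extend to [15, 25).
[28, 34) is disjoint → start new block.

[0, 13) ∪ [15, 25) ∪ [28, 34)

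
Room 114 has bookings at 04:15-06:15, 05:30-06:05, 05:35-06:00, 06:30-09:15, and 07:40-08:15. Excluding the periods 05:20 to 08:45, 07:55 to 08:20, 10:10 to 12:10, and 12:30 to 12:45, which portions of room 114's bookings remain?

04:15–05:20, 08:45–09:15

Merge the first list: 04:15–06:15, 06:30–09:15.
Merge the second list: 05:20–08:45, 10:10–12:10, 12:30–12:45.
04:15–06:15 with B removed leaves 04:15–05:20.
06:30–09:15 with B removed leaves 08:45–09:15.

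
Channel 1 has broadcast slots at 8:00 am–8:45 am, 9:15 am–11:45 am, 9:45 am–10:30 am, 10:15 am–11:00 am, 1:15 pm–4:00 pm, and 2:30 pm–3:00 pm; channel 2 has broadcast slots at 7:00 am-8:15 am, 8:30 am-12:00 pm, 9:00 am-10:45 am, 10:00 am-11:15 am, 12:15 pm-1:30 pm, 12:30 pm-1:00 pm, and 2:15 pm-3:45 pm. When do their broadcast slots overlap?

First set merges to 8:00 am–8:45 am, 9:15 am–11:45 am, 1:15 pm–4:00 pm.
Second set merges to 7:00 am–8:15 am, 8:30 am–12:00 pm, 12:15 pm–1:30 pm, 2:15 pm–3:45 pm.
8:00 am–8:45 am overlaps B on 8:00 am–8:15 am, 8:30 am–8:45 am.
9:15 am–11:45 am overlaps B on 9:15 am–11:45 am.
1:15 pm–4:00 pm overlaps B on 1:15 pm–1:30 pm, 2:15 pm–3:45 pm.

8:00 am–8:15 am, 8:30 am–8:45 am, 9:15 am–11:45 am, 1:15 pm–1:30 pm, 2:15 pm–3:45 pm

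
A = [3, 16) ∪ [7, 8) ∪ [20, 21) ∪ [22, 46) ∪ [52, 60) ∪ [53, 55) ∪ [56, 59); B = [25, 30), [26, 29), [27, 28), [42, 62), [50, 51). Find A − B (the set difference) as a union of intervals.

Merge the first list: [3, 16), [20, 21), [22, 46), [52, 60).
Merge the second list: [25, 30), [42, 62).
[3, 16) is untouched.
[20, 21) is untouched.
[22, 46) with B removed leaves [22, 25), [30, 42).
[52, 60) lies entirely inside B → drops out.

[3, 16) ∪ [20, 21) ∪ [22, 25) ∪ [30, 42)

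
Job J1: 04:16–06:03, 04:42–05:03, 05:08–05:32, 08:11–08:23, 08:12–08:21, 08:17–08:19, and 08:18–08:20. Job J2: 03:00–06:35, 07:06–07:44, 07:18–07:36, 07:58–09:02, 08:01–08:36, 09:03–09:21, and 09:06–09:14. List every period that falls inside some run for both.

First set merges to 04:16–06:03, 08:11–08:23.
Second set merges to 03:00–06:35, 07:06–07:44, 07:58–09:02, 09:03–09:21.
04:16–06:03 meets the second set on 04:16–06:03.
08:11–08:23 meets the second set on 08:11–08:23.

04:16–06:03, 08:11–08:23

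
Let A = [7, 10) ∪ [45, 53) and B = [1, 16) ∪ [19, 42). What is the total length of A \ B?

8

A \ B = [45, 53).
Total: 8.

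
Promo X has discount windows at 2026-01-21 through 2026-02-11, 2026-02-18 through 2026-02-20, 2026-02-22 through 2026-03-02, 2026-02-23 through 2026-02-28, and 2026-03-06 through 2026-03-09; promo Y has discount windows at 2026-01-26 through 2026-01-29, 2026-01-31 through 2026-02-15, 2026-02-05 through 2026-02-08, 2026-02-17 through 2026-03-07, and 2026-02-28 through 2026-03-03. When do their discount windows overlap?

A, merged: 2026-01-21 through 2026-02-11, 2026-02-18 through 2026-02-20, 2026-02-22 through 2026-03-02, 2026-03-06 through 2026-03-09.
B, merged: 2026-01-26 through 2026-01-29, 2026-01-31 through 2026-02-15, 2026-02-17 through 2026-03-07.
2026-01-21 through 2026-02-11 ∩ B → 2026-01-26 through 2026-01-29, 2026-01-31 through 2026-02-11.
2026-02-18 through 2026-02-20 ∩ B → 2026-02-18 through 2026-02-20.
2026-02-22 through 2026-03-02 ∩ B → 2026-02-22 through 2026-03-02.
2026-03-06 through 2026-03-09 ∩ B → 2026-03-06 through 2026-03-07.

2026-01-26 through 2026-01-29, 2026-01-31 through 2026-02-11, 2026-02-18 through 2026-02-20, 2026-02-22 through 2026-03-02, 2026-03-06 through 2026-03-07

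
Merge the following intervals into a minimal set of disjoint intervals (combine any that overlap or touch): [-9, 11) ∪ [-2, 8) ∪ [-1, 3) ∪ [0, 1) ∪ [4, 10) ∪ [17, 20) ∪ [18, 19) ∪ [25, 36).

[-2, 8) overlaps/touches [-9, 11) → extend to [-9, 11).
[-1, 3) overlaps/touches [-9, 11) → extend to [-9, 11).
[0, 1) overlaps/touches [-9, 11) → extend to [-9, 11).
[4, 10) overlaps/touches [-9, 11) → extend to [-9, 11).
[17, 20) is disjoint → start new block.
[18, 19) overlaps/touches [17, 20) → extend to [17, 20).
[25, 36) is disjoint → start new block.

[-9, 11) ∪ [17, 20) ∪ [25, 36)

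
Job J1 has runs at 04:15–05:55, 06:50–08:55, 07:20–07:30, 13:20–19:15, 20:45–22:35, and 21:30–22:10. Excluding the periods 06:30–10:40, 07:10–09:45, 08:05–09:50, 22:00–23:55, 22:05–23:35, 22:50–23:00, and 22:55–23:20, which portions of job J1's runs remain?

04:15–05:55, 13:20–19:15, 20:45–22:00

A, merged: 04:15–05:55, 06:50–08:55, 13:20–19:15, 20:45–22:35.
B, merged: 06:30–10:40, 22:00–23:55.
04:15–05:55: nothing removed.
06:50–08:55: entirely removed.
13:20–19:15: nothing removed.
20:45–22:35 \ B = 20:45–22:00.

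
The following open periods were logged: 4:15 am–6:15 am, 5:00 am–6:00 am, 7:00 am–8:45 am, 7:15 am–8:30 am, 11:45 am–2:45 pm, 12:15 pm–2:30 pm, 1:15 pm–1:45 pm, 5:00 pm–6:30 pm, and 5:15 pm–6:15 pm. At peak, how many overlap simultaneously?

Sweep endpoints in order; track running count of active intervals.
Peak of 3 reached at 1:15 pm.

3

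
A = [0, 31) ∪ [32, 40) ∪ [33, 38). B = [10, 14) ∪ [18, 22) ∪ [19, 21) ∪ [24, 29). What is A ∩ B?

A, merged: [0, 31), [32, 40).
B, merged: [10, 14), [18, 22), [24, 29).
[0, 31) overlaps B on [10, 14), [18, 22), [24, 29).
[32, 40) falls entirely outside B.

[10, 14) ∪ [18, 22) ∪ [24, 29)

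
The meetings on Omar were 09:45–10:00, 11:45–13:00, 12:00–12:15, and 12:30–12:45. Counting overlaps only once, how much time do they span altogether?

1 h 30 min

Merged: 09:45–10:00, 11:45–13:00.
Lengths: 15 min + 1 h 15 min = 1 h 30 min.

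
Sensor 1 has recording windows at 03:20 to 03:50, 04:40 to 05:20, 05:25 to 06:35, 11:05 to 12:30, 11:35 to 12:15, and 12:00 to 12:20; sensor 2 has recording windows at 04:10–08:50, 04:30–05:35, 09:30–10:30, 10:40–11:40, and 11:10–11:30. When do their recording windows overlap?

04:40-05:20, 05:25-06:35, 11:05-11:40

First set merges to 03:20-03:50, 04:40-05:20, 05:25-06:35, 11:05-12:30.
Second set merges to 04:10-08:50, 09:30-10:30, 10:40-11:40.
03:20-03:50 falls entirely outside B.
04:40-05:20 overlaps B on 04:40-05:20.
05:25-06:35 overlaps B on 05:25-06:35.
11:05-12:30 overlaps B on 11:05-11:40.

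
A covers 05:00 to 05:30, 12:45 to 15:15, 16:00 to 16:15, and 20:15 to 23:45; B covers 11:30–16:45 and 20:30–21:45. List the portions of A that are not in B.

05:00–05:30, 20:15–20:30, 21:45–23:45

05:00–05:30: nothing removed.
12:45–15:15: entirely removed.
16:00–16:15: entirely removed.
20:15–23:45 \ B = 20:15–20:30, 21:45–23:45.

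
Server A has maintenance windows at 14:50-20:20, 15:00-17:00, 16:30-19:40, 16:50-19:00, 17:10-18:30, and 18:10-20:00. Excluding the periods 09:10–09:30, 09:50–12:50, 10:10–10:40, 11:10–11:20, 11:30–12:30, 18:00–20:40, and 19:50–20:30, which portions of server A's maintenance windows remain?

14:50–18:00

First set merges to 14:50–20:20.
Second set merges to 09:10–09:30, 09:50–12:50, 18:00–20:40.
14:50–20:20 \ B = 14:50–18:00.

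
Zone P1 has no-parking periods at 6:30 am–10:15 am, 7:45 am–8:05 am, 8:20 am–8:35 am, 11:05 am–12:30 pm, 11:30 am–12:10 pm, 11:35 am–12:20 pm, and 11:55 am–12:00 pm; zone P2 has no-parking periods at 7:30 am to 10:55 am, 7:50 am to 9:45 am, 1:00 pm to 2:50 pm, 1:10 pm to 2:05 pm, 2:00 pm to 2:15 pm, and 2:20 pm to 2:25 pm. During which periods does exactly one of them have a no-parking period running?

Merge the first list: 6:30 am–10:15 am, 11:05 am–12:30 pm.
Merge the second list: 7:30 am–10:55 am, 1:00 pm–2:50 pm.
A but not B: 6:30 am–7:30 am, 11:05 am–12:30 pm.
B but not A: 10:15 am–10:55 am, 1:00 pm–2:50 pm.
Combining gives A △ B.

6:30 am–7:30 am, 10:15 am–10:55 am, 11:05 am–12:30 pm, 1:00 pm–2:50 pm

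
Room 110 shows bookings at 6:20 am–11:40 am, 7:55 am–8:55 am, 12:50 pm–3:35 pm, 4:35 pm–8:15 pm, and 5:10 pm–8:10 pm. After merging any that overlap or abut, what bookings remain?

6:20 am–11:40 am, 12:50 pm–3:35 pm, 4:35 pm–8:15 pm

7:55 am–8:55 am overlaps/touches 6:20 am–11:40 am → extend to 6:20 am–11:40 am.
12:50 pm–3:35 pm is disjoint → start new block.
4:35 pm–8:15 pm is disjoint → start new block.
5:10 pm–8:10 pm overlaps/touches 4:35 pm–8:15 pm → extend to 4:35 pm–8:15 pm.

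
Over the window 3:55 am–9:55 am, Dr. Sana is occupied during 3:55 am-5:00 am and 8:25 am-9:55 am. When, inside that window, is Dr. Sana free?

5:00 am-8:25 am

The merged coverage is 3:55 am-5:00 am, 8:25 am-9:55 am.
Uncovered inside 3:55 am-9:55 am: 5:00 am-8:25 am.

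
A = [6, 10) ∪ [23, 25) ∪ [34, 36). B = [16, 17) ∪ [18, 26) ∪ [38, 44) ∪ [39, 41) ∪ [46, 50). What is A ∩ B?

B, merged: [16, 17), [18, 26), [38, 44), [46, 50).
[6, 10): no overlap with the second set.
[23, 25) meets the second set on [23, 25).
[34, 36): no overlap with the second set.

[23, 25)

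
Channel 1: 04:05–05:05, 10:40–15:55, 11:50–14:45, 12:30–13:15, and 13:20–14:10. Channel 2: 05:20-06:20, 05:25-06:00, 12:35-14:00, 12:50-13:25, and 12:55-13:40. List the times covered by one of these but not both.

First set merges to 04:05-05:05, 10:40-15:55.
Second set merges to 05:20-06:20, 12:35-14:00.
Only in the first: 04:05-05:05, 10:40-12:35, 14:00-15:55.
Only in the second: 05:20-06:20.
Together these are the periods covered by exactly one.

04:05-05:05, 05:20-06:20, 10:40-12:35, 14:00-15:55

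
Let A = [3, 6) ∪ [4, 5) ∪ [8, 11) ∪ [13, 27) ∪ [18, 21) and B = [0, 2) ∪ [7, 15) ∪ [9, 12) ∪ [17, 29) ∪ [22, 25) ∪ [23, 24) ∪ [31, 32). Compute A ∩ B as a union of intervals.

First set merges to [3, 6), [8, 11), [13, 27).
Second set merges to [0, 2), [7, 15), [17, 29), [31, 32).
[3, 6) falls entirely outside B.
[8, 11) overlaps B on [8, 11).
[13, 27) overlaps B on [13, 15), [17, 27).

[8, 11) ∪ [13, 15) ∪ [17, 27)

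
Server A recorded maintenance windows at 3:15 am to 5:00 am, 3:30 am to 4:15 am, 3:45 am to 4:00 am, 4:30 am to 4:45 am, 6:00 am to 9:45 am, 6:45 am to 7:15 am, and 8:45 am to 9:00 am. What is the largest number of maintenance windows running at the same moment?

3

Sweep endpoints in order; track running count of active intervals.
Peak of 3 reached at 3:45 am.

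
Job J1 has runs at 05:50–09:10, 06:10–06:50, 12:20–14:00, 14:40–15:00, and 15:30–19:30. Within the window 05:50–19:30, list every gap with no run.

After merging, the occupied span is 05:50–09:10, 12:20–14:00, 14:40–15:00, 15:30–19:30.
Uncovered inside 05:50–19:30: 09:10–12:20, 14:00–14:40, 15:00–15:30.

09:10–12:20, 14:00–14:40, 15:00–15:30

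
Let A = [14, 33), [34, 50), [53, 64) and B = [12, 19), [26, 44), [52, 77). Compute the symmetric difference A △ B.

A \ B = [19, 26), [44, 50).
B \ A = [12, 14), [33, 34), [52, 53), [64, 77).
Union of the two gives the symmetric difference.

[12, 14) ∪ [19, 26) ∪ [33, 34) ∪ [44, 50) ∪ [52, 53) ∪ [64, 77)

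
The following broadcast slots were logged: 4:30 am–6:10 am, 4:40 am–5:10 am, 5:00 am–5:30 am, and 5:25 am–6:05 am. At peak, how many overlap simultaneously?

3

Walk the sorted start/end points keeping a running depth.
The depth first hits 3 at 5:00 am.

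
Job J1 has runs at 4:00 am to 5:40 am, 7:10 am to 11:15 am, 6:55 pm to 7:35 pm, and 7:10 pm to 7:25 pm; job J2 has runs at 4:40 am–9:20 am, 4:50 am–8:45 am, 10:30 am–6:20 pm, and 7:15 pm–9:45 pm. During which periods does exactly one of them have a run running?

A, merged: 4:00 am–5:40 am, 7:10 am–11:15 am, 6:55 pm–7:35 pm.
B, merged: 4:40 am–9:20 am, 10:30 am–6:20 pm, 7:15 pm–9:45 pm.
Only in the first: 4:00 am–4:40 am, 9:20 am–10:30 am, 6:55 pm–7:15 pm.
Only in the second: 5:40 am–7:10 am, 11:15 am–6:20 pm, 7:35 pm–9:45 pm.
Together these are the periods covered by exactly one.

4:00 am–4:40 am, 5:40 am–7:10 am, 9:20 am–10:30 am, 11:15 am–6:20 pm, 6:55 pm–7:15 pm, 7:35 pm–9:45 pm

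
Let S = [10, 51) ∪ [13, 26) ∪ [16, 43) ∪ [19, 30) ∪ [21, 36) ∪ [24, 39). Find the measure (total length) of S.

Merged: [10, 51).
Length: 41.

41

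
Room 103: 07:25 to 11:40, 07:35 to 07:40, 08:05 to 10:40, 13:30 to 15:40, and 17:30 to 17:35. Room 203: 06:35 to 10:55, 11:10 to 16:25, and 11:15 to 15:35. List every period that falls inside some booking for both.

Merge the first list: 07:25–11:40, 13:30–15:40, 17:30–17:35.
Merge the second list: 06:35–10:55, 11:10–16:25.
07:25–11:40 meets the second set on 07:25–10:55, 11:10–11:40.
13:30–15:40 meets the second set on 13:30–15:40.
17:30–17:35: no overlap with the second set.

07:25–10:55, 11:10–11:40, 13:30–15:40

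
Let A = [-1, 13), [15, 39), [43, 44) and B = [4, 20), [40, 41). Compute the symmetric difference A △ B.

Only in the first: [-1, 4), [20, 39), [43, 44).
Only in the second: [13, 15), [40, 41).
Together these are the periods covered by exactly one.

[-1, 4) ∪ [13, 15) ∪ [20, 39) ∪ [40, 41) ∪ [43, 44)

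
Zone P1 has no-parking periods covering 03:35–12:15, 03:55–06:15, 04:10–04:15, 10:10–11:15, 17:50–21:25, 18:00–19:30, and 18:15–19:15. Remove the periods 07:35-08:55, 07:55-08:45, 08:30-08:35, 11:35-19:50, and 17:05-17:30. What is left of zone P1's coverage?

First set merges to 03:35-12:15, 17:50-21:25.
Second set merges to 07:35-08:55, 11:35-19:50.
03:35-12:15 with B removed leaves 03:35-07:35, 08:55-11:35.
17:50-21:25 with B removed leaves 19:50-21:25.

03:35-07:35, 08:55-11:35, 19:50-21:25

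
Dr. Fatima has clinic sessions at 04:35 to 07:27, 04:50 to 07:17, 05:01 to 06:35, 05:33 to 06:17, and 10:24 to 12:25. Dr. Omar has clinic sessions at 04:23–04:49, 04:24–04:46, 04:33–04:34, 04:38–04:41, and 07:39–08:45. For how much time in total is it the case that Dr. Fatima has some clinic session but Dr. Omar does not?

4 h 39 min

Merge the first list: 04:35–07:27, 10:24–12:25.
Merge the second list: 04:23–04:49, 07:39–08:45.
A \ B = 04:49–07:27, 10:24–12:25.
Total: 2 h 38 min + 2 h 1 min = 4 h 39 min.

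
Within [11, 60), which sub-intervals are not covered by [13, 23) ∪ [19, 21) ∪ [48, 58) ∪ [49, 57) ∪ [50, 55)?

Covered (merged): [13, 23), [48, 58).
Complement within [11, 60): [11, 13), [23, 48), [58, 60).

[11, 13) ∪ [23, 48) ∪ [58, 60)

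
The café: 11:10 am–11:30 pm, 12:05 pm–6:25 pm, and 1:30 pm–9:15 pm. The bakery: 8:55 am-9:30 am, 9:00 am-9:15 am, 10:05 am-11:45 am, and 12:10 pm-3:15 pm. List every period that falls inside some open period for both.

A, merged: 11:10 am–11:30 pm.
B, merged: 8:55 am–9:30 am, 10:05 am–11:45 am, 12:10 pm–3:15 pm.
11:10 am–11:30 pm overlaps B on 11:10 am–11:45 am, 12:10 pm–3:15 pm.

11:10 am–11:45 am, 12:10 pm–3:15 pm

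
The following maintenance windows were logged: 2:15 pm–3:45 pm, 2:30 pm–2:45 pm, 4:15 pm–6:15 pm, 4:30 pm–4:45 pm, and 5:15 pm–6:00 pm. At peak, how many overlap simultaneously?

2

At 2:30 pm, 2 of the intervals are simultaneously active.
No point has more.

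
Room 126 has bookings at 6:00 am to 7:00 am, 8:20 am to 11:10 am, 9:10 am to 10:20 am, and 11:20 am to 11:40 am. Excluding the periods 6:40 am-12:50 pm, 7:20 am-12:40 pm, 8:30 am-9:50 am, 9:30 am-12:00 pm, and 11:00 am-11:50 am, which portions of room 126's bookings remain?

A, merged: 6:00 am-7:00 am, 8:20 am-11:10 am, 11:20 am-11:40 am.
B, merged: 6:40 am-12:50 pm.
6:00 am-7:00 am minus B → 6:00 am-6:40 am.
8:20 am-11:10 am: fully covered by B → removed.
11:20 am-11:40 am: fully covered by B → removed.

6:00 am-6:40 am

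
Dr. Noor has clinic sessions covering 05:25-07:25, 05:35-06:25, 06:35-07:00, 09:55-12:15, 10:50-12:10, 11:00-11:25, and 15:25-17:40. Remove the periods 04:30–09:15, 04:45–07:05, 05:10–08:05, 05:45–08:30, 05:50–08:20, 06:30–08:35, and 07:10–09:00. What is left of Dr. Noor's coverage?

A, merged: 05:25–07:25, 09:55–12:15, 15:25–17:40.
B, merged: 04:30–09:15.
05:25–07:25 lies entirely inside B → drops out.
09:55–12:15 is untouched.
15:25–17:40 is untouched.

09:55–12:15, 15:25–17:40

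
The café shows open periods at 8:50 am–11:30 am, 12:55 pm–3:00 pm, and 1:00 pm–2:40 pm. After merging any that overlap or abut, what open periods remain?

8:50 am–11:30 am, 12:55 pm–3:00 pm

12:55 pm–3:00 pm is disjoint → start new block.
1:00 pm–2:40 pm overlaps/touches 12:55 pm–3:00 pm → extend to 12:55 pm–3:00 pm.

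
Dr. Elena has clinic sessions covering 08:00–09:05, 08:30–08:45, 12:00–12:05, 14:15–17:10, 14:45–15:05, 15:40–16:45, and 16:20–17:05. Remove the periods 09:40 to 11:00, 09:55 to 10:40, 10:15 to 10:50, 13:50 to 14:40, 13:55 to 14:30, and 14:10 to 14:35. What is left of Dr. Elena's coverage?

A, merged: 08:00-09:05, 12:00-12:05, 14:15-17:10.
B, merged: 09:40-11:00, 13:50-14:40.
08:00-09:05: nothing removed.
12:00-12:05: nothing removed.
14:15-17:10 \ B = 14:40-17:10.

08:00-09:05, 12:00-12:05, 14:40-17:10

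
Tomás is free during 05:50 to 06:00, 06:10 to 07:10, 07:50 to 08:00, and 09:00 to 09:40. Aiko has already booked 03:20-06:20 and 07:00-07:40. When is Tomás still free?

06:20–07:00, 07:50–08:00, 09:00–09:40

05:50–06:00: fully covered by B → removed.
06:10–07:10 minus B → 06:20–07:00.
07:50–08:00: no B overlap → unchanged.
09:00–09:40: no B overlap → unchanged.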